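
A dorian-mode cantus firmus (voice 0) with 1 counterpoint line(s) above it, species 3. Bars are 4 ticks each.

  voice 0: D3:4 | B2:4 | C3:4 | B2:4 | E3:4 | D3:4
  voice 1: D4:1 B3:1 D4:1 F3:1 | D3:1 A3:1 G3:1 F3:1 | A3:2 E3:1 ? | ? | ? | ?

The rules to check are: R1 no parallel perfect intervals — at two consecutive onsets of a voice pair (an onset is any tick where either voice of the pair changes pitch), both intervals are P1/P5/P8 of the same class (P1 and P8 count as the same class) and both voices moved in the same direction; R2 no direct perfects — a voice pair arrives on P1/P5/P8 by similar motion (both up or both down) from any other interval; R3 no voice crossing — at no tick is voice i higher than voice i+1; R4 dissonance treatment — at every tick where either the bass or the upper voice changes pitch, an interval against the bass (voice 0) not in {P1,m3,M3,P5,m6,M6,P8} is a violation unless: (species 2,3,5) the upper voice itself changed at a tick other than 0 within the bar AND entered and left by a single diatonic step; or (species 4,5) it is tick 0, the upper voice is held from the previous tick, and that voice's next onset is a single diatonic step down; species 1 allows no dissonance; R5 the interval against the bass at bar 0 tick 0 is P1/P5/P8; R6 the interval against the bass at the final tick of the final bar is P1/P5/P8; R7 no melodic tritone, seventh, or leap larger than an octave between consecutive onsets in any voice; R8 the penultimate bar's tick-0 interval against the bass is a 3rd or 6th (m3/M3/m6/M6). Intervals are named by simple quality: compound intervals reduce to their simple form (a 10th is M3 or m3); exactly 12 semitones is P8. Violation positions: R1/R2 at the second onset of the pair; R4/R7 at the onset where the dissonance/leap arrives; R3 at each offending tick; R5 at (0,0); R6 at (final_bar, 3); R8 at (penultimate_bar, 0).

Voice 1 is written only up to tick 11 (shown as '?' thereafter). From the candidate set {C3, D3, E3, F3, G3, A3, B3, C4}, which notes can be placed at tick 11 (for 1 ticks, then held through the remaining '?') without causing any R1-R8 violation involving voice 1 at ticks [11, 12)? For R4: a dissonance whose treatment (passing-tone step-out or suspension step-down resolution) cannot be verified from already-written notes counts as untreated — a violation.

C3: legal
D3: violates R4
E3: legal
F3: violates R4
G3: legal
A3: legal
B3: violates R4
C4: legal

{A3, C3, C4, E3, G3}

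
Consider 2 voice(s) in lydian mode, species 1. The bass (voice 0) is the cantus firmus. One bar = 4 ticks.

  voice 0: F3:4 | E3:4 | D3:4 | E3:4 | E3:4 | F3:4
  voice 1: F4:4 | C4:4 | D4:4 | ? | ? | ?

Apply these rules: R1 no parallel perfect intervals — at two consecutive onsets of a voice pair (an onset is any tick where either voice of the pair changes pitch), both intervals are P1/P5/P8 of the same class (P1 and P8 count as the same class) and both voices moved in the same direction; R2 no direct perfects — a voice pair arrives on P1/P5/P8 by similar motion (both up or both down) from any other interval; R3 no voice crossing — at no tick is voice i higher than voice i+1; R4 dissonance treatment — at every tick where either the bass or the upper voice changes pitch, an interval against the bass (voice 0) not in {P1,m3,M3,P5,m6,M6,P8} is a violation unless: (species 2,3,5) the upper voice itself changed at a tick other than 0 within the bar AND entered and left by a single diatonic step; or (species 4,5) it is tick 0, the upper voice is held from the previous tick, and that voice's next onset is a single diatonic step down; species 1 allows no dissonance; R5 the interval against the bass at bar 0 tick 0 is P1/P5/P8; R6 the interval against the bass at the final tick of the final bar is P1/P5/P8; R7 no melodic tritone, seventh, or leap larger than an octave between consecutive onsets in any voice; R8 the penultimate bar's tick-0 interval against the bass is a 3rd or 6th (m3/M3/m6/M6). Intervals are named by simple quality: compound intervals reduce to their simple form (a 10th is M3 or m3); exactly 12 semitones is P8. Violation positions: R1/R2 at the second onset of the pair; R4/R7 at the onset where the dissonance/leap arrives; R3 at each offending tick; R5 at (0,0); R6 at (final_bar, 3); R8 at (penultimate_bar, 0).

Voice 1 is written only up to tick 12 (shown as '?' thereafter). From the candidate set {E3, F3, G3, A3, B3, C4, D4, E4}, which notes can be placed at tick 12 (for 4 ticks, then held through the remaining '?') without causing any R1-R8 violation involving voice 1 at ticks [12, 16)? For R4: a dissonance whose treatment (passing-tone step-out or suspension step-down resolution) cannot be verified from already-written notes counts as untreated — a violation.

E3: violates R7
F3: violates R4
G3: legal
A3: violates R4
B3: legal
C4: legal
D4: violates R4
E4: violates R1

{B3, C4, G3}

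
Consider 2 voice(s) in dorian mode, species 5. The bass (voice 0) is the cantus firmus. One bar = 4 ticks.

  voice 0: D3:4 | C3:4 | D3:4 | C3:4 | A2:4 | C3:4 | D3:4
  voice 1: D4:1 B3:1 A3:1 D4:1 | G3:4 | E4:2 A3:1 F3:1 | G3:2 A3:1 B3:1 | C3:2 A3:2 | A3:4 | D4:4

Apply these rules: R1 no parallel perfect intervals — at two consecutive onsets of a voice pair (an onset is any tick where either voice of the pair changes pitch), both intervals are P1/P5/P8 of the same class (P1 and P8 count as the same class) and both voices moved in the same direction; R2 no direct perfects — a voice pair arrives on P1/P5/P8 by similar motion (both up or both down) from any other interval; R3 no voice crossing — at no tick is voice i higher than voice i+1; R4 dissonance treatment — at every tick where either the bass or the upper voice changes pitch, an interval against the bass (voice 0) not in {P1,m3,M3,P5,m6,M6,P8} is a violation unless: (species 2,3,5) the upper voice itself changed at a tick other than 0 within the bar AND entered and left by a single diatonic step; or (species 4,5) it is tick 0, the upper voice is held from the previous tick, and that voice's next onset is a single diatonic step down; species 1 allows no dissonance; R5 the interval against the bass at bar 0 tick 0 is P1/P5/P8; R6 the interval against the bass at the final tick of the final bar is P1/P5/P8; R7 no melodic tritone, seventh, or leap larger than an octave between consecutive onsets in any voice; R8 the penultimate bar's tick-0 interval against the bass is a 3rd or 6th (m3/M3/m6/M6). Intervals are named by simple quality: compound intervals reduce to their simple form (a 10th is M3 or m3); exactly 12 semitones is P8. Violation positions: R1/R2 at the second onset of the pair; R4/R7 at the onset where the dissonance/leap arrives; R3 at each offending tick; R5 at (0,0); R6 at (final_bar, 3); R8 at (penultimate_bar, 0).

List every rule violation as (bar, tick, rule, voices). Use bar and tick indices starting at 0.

bar 0: v0=D3 v1=D4 downbeat P8
bar 1: v0=C3 v1=G3 downbeat P5
bar 2: v0=D3 v1=E4 downbeat M2
bar 3: v0=C3 v1=G3 downbeat P5
bar 4: v0=A2 v1=C3 downbeat m3
bar 5: v0=C3 v1=A3 downbeat M6
bar 6: v0=D3 v1=D4 downbeat P8
  -> R2 @ bar 1 tick 0 v(0, 1): D3/D4 P8 -> C3/G3 P5 similar
  -> R4 @ bar 2 tick 0 v(0, 1): D3/E4 M2 untreated
  -> R4 @ bar 3 tick 3 v(0, 1): C3/B3 M7 untreated
  -> R7 @ bar 4 tick 0 v(1,): B3->C3 leap 11st
  -> R2 @ bar 6 tick 0 v(0, 1): C3/A3 M6 -> D3/D4 P8 similar

(1, 0, R2, (0, 1))
(2, 0, R4, (0, 1))
(3, 3, R4, (0, 1))
(4, 0, R7, (1,))
(6, 0, R2, (0, 1))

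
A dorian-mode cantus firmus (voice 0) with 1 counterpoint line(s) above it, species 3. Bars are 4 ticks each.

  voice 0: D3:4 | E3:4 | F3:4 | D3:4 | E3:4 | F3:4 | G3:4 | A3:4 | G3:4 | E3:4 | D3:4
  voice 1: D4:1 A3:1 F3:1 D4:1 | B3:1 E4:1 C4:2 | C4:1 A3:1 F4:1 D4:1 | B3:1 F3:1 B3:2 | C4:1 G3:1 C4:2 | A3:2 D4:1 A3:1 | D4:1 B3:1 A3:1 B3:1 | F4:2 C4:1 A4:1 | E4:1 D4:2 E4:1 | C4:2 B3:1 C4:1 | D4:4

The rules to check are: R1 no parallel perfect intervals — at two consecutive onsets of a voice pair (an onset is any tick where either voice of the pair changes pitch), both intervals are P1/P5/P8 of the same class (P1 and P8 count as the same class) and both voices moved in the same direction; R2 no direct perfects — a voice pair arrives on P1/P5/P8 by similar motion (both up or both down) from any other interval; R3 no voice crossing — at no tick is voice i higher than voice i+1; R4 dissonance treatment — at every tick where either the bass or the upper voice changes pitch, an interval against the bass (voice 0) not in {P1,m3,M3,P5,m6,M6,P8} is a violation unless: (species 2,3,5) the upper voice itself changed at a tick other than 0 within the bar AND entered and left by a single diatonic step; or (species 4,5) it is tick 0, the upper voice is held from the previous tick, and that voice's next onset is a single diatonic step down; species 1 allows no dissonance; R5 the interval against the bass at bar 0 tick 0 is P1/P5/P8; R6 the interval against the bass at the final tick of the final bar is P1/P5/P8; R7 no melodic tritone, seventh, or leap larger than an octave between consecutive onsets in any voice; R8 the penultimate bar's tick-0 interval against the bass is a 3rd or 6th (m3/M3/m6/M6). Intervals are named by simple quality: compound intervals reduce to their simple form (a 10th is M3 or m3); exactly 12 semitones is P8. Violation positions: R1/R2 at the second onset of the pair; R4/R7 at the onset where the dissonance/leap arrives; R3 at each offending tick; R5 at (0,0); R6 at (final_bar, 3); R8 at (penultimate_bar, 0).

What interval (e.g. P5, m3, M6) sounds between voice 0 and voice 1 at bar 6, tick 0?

P5

voice 0=G3 voice 1=D4 -> P5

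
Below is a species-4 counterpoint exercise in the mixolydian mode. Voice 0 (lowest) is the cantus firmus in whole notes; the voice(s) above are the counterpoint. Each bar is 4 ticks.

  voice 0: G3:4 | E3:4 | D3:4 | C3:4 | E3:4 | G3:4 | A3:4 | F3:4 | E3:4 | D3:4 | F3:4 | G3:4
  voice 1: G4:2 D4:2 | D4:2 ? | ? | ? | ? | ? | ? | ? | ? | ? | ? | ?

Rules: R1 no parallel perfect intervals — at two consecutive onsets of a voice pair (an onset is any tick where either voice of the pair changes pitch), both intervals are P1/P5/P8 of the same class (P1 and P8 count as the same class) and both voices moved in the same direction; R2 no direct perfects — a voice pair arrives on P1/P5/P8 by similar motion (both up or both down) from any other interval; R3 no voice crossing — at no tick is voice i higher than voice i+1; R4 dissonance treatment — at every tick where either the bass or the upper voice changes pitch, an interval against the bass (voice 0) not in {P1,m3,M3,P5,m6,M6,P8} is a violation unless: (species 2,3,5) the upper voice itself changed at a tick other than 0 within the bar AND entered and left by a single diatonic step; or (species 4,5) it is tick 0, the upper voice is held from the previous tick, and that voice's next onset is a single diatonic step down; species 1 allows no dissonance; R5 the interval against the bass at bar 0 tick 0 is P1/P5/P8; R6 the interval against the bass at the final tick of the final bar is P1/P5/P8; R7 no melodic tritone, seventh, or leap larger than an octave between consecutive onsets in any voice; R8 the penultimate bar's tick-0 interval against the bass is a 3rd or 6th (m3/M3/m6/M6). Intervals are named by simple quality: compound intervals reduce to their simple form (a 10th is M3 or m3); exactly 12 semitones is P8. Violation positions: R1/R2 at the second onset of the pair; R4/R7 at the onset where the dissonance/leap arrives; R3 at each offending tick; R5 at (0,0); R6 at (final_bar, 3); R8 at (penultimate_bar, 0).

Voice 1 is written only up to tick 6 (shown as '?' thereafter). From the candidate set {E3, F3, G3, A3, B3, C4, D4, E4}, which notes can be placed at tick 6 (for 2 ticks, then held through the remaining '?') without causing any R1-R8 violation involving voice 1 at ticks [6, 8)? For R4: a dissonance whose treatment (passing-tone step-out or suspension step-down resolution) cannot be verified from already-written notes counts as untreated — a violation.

E3: violates R7
F3: violates R4
G3: legal
A3: violates R4
B3: legal
C4: legal
D4: legal
E4: legal

{B3, C4, D4, E4, G3}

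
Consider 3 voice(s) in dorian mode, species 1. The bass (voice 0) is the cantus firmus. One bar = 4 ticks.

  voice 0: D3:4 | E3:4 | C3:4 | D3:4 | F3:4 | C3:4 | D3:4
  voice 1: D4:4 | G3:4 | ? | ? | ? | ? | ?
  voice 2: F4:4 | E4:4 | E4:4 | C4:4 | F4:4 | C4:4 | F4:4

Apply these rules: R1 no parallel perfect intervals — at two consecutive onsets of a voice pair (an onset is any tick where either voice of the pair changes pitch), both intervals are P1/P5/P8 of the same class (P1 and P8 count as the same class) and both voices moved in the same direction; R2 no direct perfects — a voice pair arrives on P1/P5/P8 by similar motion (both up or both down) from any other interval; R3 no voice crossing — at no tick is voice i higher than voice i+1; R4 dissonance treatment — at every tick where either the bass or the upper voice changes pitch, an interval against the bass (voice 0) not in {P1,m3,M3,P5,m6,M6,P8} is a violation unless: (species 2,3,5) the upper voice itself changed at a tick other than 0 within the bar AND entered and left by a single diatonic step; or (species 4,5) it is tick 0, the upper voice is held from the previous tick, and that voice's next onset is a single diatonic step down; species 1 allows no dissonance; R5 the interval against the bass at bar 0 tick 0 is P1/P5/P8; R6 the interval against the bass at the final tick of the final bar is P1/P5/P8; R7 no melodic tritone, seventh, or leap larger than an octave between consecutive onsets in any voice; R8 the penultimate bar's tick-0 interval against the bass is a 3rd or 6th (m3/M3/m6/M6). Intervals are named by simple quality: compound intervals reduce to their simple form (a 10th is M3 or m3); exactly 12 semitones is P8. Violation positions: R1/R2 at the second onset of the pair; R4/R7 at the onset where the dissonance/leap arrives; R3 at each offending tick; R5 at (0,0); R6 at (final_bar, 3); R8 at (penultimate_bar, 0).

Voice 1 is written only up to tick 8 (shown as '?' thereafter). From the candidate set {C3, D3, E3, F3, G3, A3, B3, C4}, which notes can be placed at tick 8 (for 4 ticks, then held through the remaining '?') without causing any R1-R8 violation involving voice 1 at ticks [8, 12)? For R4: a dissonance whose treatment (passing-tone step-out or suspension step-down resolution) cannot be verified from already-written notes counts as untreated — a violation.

{A3, C4, E3, G3}

C3: violates R2
D3: violates R4
E3: legal
F3: violates R4
G3: legal
A3: legal
B3: violates R4
C4: legal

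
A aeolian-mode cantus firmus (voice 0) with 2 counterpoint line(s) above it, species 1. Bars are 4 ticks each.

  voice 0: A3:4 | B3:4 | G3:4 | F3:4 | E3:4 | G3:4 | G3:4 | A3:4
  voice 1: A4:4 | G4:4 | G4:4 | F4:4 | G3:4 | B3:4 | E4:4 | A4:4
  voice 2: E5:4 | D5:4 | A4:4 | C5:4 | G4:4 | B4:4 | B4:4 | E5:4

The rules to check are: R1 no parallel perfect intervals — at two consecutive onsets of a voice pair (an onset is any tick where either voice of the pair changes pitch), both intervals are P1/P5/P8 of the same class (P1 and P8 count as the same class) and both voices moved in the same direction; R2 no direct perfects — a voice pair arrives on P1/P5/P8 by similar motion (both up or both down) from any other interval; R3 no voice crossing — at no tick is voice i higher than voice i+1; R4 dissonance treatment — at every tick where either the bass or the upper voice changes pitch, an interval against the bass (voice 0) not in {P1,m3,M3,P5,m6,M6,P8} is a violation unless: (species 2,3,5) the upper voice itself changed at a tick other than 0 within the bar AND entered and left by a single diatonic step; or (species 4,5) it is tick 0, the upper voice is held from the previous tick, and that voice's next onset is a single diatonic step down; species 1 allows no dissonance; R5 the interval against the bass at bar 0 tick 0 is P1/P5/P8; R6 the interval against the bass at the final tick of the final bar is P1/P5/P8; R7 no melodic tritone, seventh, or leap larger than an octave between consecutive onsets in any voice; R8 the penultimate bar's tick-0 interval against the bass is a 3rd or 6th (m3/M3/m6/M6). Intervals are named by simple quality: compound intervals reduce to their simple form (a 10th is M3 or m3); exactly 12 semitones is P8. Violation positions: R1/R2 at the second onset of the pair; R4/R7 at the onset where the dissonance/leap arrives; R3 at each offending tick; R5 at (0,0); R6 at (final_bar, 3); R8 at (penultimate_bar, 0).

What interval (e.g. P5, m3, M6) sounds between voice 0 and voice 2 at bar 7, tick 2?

voice 0=A3 voice 2=E5 -> P5

P5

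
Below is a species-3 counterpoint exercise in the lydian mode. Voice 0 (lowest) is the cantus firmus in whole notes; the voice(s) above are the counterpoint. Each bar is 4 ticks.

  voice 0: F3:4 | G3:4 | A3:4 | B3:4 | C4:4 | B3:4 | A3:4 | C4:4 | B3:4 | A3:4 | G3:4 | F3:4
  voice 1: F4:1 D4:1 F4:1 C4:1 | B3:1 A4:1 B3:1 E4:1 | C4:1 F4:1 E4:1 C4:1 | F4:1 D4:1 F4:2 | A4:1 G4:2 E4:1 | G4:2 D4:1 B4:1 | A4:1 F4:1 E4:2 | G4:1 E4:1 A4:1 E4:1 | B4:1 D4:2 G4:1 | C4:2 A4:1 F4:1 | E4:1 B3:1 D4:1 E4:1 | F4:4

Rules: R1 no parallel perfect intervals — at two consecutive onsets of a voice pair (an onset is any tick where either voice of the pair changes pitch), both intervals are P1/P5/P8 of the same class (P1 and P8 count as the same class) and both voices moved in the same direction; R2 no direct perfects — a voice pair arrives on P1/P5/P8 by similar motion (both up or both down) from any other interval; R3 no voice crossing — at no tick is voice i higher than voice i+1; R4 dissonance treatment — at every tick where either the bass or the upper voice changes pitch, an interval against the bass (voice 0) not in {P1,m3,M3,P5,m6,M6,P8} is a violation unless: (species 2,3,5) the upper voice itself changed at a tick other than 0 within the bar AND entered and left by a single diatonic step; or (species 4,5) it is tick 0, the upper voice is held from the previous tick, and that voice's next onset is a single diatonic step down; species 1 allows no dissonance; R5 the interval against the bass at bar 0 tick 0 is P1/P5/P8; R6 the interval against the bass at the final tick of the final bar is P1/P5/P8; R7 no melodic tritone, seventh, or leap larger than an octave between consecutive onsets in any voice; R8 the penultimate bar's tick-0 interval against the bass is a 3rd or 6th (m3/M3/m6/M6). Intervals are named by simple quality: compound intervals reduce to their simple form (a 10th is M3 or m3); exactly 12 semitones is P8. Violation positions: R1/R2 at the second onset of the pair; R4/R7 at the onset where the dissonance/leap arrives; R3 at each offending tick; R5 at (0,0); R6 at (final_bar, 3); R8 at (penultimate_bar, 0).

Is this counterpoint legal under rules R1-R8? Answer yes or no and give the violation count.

bar 0: v0=F3 v1=F4 (P8)
bar 1: v0=G3 v1=B3 (M3)
bar 2: v0=A3 v1=C4 (m3)
bar 3: v0=B3 v1=F4 (TT)
bar 4: v0=C4 v1=A4 (M6)
bar 5: v0=B3 v1=G4 (m6)
bar 6: v0=A3 v1=A4 (P8)
bar 7: v0=C4 v1=G4 (P5)
bar 8: v0=B3 v1=B4 (P8)
bar 9: v0=A3 v1=C4 (m3)
bar 10: v0=G3 v1=E4 (M6)
bar 11: v0=F3 v1=F4 (P8)
  R4 @ bar1.1: G3/A4 M2 untreated
  R7 @ bar1.1: B3->A4 leap 10st
  R7 @ bar1.2: A4->B3 leap 10st
  R4 @ bar3.0: B3/F4 TT untreated
  R4 @ bar3.2: B3/F4 TT untreated
  R1 @ bar6.0: B3/B4 P8 -> A3/A4 P8 similar
  R1 @ bar7.0: A3/E4 P5 -> C4/G4 P5 similar

No (7 violations)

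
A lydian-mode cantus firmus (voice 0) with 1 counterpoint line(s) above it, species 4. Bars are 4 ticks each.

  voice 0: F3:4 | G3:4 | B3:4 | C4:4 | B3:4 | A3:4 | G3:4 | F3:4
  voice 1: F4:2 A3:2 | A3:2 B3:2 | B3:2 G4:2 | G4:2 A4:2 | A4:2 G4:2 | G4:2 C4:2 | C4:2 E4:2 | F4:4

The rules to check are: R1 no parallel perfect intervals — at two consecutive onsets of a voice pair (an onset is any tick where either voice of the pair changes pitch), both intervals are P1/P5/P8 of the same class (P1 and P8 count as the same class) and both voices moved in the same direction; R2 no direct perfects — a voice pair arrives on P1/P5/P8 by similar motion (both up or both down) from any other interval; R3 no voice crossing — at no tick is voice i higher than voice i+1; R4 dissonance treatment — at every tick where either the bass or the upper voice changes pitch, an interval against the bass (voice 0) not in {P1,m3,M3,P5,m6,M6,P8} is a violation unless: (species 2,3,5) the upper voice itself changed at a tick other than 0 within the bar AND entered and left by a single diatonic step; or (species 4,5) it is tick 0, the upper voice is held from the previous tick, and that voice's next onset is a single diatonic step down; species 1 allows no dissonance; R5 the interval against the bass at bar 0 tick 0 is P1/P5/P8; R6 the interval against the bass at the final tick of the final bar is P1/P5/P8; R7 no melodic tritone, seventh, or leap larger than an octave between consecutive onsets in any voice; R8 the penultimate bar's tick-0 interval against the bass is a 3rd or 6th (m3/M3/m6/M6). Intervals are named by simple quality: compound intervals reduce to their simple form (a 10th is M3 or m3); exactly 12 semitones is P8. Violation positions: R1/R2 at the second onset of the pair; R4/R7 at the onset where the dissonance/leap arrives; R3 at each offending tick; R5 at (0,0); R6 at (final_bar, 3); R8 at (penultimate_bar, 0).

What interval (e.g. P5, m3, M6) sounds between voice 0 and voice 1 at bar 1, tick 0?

voice 0=G3 voice 1=A3 -> M2

M2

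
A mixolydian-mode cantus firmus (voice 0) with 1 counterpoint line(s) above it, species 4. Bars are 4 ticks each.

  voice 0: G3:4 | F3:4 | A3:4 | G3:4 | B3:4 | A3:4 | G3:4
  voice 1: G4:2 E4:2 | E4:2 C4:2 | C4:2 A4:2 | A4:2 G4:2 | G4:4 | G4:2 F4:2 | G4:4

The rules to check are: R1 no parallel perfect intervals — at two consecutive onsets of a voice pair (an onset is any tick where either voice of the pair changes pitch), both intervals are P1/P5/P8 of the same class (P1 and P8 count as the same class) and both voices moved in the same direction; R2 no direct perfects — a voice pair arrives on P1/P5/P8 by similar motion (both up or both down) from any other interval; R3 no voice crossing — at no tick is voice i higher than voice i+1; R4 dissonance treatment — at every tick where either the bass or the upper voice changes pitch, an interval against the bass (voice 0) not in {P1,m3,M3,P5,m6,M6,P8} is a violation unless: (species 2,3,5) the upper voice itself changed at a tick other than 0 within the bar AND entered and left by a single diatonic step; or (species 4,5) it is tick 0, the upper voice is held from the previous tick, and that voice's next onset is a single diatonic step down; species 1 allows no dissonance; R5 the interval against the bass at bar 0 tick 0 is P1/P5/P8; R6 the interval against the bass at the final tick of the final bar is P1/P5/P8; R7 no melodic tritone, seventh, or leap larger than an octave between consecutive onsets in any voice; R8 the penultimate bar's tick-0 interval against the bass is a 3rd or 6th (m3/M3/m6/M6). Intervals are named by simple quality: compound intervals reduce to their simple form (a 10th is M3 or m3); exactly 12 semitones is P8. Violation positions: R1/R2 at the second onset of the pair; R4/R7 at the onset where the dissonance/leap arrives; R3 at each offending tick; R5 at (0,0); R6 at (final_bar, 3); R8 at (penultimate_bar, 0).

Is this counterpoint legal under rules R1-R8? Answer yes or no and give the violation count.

No (2 violations)

bar 0: v0=G3 v1=G4 (P8)
bar 1: v0=F3 v1=E4 (M7)
bar 2: v0=A3 v1=C4 (m3)
bar 3: v0=G3 v1=A4 (M2)
bar 4: v0=B3 v1=G4 (m6)
bar 5: v0=A3 v1=G4 (m7)
bar 6: v0=G3 v1=G4 (P8)
  R4 @ bar1.0: F3/E4 M7 untreated
  R8 @ bar5.0: penult m7 not 3rd/6th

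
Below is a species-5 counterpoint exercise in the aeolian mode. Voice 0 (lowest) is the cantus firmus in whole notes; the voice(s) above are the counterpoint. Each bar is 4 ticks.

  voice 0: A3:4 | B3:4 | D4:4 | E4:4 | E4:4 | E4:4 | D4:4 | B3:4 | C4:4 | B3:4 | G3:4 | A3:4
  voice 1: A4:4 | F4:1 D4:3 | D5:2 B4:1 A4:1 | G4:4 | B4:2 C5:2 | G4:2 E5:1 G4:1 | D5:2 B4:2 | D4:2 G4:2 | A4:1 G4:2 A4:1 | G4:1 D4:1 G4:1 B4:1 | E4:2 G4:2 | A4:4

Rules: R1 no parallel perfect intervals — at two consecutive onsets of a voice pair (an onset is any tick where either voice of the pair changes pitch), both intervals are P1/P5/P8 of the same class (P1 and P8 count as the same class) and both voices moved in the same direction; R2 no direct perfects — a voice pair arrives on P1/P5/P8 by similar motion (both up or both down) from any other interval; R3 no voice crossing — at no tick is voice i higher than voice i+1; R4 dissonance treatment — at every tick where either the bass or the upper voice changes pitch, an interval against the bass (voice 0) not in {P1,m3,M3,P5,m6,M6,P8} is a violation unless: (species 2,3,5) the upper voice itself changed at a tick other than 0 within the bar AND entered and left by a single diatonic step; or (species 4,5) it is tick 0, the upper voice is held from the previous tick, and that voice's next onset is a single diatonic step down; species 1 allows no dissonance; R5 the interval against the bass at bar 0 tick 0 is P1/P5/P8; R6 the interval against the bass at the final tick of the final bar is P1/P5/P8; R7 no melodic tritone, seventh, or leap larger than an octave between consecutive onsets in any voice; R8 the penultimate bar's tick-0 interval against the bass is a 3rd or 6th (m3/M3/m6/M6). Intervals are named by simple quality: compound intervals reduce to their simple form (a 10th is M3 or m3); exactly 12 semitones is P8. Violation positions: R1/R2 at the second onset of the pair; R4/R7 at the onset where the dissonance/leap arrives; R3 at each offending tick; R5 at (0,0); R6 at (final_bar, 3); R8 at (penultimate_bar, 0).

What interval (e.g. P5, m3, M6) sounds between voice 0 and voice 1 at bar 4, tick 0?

voice 0=E4 voice 1=B4 -> P5

P5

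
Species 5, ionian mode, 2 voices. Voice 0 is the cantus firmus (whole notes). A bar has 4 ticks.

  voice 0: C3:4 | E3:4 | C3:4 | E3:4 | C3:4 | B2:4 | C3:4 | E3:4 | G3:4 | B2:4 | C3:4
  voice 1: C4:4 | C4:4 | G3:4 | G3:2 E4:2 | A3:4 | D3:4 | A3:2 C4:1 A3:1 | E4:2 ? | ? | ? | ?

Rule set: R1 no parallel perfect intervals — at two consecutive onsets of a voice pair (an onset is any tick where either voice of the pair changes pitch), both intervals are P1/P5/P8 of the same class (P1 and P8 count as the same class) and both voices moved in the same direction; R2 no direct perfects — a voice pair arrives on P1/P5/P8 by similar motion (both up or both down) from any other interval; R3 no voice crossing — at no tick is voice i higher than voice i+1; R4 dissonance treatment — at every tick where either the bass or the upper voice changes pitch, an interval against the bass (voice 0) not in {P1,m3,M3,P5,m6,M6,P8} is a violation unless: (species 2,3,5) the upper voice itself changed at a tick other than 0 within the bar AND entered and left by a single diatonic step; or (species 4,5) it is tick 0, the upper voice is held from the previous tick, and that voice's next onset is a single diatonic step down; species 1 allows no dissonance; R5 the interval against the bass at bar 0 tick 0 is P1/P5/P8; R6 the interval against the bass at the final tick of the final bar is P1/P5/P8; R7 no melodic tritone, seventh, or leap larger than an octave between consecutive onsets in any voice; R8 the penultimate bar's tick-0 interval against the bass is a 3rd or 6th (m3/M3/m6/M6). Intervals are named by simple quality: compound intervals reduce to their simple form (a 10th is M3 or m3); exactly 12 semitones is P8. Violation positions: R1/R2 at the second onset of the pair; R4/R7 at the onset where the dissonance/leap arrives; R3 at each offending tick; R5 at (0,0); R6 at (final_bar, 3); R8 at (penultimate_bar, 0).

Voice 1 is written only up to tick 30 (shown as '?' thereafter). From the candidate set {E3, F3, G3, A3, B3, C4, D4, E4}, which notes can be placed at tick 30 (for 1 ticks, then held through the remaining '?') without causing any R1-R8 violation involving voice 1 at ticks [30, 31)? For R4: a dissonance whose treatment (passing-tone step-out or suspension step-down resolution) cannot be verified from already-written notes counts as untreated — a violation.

{B3, C4, E3, E4, G3}

E3: legal
F3: violates R4,R7
G3: legal
A3: violates R4
B3: legal
C4: legal
D4: violates R4
E4: legal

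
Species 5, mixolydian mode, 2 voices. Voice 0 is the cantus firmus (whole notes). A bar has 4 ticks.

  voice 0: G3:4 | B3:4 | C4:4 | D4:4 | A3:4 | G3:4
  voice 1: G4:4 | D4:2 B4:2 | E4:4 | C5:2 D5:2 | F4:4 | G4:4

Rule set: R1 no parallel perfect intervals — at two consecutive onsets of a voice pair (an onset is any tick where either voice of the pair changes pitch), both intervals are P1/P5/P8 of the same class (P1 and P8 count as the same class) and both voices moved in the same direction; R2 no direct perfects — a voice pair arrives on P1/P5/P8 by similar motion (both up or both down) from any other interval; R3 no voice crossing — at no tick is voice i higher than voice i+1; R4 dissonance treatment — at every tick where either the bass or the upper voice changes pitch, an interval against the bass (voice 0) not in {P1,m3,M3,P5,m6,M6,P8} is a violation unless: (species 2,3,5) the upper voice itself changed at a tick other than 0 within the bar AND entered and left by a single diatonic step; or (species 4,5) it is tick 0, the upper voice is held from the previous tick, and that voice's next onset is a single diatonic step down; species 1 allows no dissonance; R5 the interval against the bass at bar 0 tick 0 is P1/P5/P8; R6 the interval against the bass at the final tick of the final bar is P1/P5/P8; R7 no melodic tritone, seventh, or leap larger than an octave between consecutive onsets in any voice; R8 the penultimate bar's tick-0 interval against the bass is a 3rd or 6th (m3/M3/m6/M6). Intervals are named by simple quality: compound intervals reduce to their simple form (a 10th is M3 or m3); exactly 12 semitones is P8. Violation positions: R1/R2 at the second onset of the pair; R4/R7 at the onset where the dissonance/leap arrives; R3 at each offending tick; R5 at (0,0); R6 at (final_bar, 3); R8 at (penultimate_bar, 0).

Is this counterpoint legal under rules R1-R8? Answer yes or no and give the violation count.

bar 0: v0=G3 v1=G4 (P8)
bar 1: v0=B3 v1=D4 (m3)
bar 2: v0=C4 v1=E4 (M3)
bar 3: v0=D4 v1=C5 (m7)
bar 4: v0=A3 v1=F4 (m6)
bar 5: v0=G3 v1=G4 (P8)
  R4 @ bar3.0: D4/C5 m7 untreated

No (1 violations)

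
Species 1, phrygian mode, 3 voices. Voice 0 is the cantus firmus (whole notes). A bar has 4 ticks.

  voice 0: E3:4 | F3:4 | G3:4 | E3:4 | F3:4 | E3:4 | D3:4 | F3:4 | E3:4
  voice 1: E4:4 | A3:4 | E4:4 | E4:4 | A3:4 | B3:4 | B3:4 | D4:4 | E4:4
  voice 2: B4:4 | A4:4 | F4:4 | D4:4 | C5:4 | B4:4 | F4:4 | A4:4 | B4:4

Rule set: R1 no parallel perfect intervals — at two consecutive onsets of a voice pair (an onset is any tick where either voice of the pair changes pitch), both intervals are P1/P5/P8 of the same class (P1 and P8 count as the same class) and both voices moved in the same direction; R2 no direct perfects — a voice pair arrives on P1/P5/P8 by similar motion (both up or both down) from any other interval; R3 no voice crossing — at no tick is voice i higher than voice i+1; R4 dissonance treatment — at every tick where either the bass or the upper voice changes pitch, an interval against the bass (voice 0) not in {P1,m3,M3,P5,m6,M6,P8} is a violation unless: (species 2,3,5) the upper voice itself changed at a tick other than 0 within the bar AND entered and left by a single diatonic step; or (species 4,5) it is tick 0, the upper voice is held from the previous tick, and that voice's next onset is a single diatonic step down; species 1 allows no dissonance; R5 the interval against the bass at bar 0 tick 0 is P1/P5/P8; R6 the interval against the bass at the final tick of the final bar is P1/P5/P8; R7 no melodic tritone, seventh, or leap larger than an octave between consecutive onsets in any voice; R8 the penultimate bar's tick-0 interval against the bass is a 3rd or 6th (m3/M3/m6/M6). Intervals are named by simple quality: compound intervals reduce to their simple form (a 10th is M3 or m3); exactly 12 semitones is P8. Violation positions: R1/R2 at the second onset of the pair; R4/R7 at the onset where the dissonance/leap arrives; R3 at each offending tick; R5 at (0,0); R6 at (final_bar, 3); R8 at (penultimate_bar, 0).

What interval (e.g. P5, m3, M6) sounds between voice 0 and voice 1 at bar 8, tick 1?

voice 0=E3 voice 1=E4 -> P8

P8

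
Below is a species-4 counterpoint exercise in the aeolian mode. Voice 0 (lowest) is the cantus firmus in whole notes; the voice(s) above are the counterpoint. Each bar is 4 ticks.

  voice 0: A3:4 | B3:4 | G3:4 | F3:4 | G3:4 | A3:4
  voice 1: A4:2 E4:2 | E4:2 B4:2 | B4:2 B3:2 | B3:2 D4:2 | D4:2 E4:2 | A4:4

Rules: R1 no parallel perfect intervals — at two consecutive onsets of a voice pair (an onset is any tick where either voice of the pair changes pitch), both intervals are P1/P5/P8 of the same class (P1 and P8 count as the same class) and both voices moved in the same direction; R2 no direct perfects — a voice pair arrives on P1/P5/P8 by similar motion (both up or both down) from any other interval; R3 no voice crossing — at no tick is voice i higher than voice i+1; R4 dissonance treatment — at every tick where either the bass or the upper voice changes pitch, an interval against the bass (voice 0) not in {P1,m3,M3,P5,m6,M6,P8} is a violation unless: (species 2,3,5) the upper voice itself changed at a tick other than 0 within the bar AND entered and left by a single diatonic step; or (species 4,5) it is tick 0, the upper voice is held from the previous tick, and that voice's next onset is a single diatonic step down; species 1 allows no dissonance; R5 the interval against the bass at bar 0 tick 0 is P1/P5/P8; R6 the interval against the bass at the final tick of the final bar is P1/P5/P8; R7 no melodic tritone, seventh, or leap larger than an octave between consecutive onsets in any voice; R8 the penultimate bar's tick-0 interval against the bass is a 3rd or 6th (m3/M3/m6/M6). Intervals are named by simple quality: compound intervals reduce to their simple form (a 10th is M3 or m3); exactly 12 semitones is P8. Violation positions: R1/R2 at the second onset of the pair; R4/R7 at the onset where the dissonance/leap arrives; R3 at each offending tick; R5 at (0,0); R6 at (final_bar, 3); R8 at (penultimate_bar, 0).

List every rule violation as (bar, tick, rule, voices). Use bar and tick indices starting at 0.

bar 0: v0=A3 v1=A4 downbeat P8
bar 1: v0=B3 v1=E4 downbeat P4
bar 2: v0=G3 v1=B4 downbeat M3
bar 3: v0=F3 v1=B3 downbeat TT
bar 4: v0=G3 v1=D4 downbeat P5
bar 5: v0=A3 v1=A4 downbeat P8
  -> R4 @ bar 1 tick 0 v(0, 1): B3/E4 P4 untreated
  -> R4 @ bar 3 tick 0 v(0, 1): F3/B3 TT untreated
  -> R8 @ bar 4 tick 0 v(0, 1): penult P5 not 3rd/6th
  -> R2 @ bar 5 tick 0 v(0, 1): G3/E4 M6 -> A3/A4 P8 similar

(1, 0, R4, (0, 1))
(3, 0, R4, (0, 1))
(4, 0, R8, (0, 1))
(5, 0, R2, (0, 1))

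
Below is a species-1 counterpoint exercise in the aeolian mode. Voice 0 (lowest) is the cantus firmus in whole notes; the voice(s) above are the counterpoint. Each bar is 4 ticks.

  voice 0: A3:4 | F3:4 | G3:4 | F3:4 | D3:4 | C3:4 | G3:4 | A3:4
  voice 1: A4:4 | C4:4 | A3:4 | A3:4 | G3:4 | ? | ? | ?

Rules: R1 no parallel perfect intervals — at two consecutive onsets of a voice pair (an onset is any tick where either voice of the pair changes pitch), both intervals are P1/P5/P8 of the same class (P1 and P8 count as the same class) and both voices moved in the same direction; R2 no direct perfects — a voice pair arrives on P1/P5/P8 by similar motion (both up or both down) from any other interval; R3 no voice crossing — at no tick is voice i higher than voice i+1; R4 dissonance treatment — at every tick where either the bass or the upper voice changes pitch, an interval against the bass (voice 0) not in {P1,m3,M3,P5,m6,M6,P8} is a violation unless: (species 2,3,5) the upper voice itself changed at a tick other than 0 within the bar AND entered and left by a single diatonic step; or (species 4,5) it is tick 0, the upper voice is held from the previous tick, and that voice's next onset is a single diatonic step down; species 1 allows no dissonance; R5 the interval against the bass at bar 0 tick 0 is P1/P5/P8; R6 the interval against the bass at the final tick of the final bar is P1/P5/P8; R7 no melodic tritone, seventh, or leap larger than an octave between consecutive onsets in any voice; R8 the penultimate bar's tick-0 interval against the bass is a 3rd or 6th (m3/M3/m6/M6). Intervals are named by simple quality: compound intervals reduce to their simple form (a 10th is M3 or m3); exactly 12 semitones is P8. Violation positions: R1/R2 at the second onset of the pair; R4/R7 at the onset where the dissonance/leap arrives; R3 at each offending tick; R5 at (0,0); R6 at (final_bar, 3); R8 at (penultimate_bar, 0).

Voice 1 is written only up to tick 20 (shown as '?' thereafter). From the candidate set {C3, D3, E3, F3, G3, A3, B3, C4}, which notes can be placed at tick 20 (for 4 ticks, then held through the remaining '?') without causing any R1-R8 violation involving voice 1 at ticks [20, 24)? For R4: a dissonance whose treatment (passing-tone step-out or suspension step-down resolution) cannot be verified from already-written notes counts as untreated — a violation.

C3: violates R2
D3: violates R4
E3: legal
F3: violates R4
G3: legal
A3: legal
B3: violates R4
C4: legal

{A3, C4, E3, G3}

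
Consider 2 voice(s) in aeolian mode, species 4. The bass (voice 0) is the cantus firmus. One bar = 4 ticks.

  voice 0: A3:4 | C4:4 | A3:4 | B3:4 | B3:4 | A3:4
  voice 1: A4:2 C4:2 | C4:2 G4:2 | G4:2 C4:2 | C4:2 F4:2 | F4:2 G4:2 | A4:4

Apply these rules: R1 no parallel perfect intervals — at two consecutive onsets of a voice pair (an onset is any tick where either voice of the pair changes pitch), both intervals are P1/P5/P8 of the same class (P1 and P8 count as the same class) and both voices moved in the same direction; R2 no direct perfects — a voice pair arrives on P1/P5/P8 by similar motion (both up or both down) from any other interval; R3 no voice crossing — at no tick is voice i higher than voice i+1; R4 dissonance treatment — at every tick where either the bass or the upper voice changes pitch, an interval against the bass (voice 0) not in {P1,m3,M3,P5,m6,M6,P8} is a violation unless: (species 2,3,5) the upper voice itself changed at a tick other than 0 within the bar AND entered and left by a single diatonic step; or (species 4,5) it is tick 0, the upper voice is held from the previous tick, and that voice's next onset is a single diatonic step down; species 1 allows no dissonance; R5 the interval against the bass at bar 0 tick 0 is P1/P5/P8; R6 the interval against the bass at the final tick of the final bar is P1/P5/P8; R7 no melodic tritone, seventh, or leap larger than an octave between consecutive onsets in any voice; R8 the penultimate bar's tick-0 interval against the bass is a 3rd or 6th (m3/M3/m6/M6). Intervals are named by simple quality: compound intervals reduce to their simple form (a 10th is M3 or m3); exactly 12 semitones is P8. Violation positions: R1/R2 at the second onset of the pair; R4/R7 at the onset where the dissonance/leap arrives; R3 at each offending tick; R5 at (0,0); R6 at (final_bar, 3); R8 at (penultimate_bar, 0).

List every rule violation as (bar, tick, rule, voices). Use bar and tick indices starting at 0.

(2, 0, R4, (0, 1))
(3, 0, R4, (0, 1))
(3, 2, R4, (0, 1))
(4, 0, R8, (0, 1))

bar 0: v0=A3 v1=A4 downbeat P8
bar 1: v0=C4 v1=C4 downbeat P1
bar 2: v0=A3 v1=G4 downbeat m7
bar 3: v0=B3 v1=C4 downbeat m2
bar 4: v0=B3 v1=F4 downbeat TT
bar 5: v0=A3 v1=A4 downbeat P8
  -> R4 @ bar 2 tick 0 v(0, 1): A3/G4 m7 untreated
  -> R4 @ bar 3 tick 0 v(0, 1): B3/C4 m2 untreated
  -> R4 @ bar 3 tick 2 v(0, 1): B3/F4 TT untreated
  -> R8 @ bar 4 tick 0 v(0, 1): penult TT not 3rd/6th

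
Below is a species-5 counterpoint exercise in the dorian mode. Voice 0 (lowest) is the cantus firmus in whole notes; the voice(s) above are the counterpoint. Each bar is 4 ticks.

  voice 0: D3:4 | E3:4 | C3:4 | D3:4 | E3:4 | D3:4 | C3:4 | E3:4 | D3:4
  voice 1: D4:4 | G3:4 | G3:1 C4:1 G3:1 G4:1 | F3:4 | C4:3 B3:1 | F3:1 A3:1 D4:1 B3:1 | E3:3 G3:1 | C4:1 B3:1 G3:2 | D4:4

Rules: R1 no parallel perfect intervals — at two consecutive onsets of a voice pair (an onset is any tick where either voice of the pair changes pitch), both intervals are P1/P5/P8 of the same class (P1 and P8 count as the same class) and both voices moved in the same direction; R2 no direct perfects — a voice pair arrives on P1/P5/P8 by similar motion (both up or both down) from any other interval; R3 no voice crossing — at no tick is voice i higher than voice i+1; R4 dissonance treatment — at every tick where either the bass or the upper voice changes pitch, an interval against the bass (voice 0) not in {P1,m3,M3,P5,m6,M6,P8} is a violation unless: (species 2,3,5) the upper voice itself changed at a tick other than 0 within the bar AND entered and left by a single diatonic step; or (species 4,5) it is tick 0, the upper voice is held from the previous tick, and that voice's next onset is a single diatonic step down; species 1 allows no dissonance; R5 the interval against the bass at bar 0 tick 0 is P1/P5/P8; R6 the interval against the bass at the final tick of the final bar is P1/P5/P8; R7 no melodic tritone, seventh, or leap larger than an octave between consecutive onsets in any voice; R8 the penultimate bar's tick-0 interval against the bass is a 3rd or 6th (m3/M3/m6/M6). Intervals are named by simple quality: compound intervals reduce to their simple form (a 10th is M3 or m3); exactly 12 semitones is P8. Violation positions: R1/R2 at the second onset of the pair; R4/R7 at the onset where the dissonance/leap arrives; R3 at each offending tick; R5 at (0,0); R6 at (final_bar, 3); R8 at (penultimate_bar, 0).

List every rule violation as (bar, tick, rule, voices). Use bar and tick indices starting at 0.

(3, 0, R7, (1,))
(5, 0, R7, (1,))

bar 0: v0=D3 v1=D4 downbeat P8
bar 1: v0=E3 v1=G3 downbeat m3
bar 2: v0=C3 v1=G3 downbeat P5
bar 3: v0=D3 v1=F3 downbeat m3
bar 4: v0=E3 v1=C4 downbeat m6
bar 5: v0=D3 v1=F3 downbeat m3
bar 6: v0=C3 v1=E3 downbeat M3
bar 7: v0=E3 v1=C4 downbeat m6
bar 8: v0=D3 v1=D4 downbeat P8
  -> R7 @ bar 3 tick 0 v(1,): G4->F3 leap 14st
  -> R7 @ bar 5 tick 0 v(1,): B3->F3 leap 6st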